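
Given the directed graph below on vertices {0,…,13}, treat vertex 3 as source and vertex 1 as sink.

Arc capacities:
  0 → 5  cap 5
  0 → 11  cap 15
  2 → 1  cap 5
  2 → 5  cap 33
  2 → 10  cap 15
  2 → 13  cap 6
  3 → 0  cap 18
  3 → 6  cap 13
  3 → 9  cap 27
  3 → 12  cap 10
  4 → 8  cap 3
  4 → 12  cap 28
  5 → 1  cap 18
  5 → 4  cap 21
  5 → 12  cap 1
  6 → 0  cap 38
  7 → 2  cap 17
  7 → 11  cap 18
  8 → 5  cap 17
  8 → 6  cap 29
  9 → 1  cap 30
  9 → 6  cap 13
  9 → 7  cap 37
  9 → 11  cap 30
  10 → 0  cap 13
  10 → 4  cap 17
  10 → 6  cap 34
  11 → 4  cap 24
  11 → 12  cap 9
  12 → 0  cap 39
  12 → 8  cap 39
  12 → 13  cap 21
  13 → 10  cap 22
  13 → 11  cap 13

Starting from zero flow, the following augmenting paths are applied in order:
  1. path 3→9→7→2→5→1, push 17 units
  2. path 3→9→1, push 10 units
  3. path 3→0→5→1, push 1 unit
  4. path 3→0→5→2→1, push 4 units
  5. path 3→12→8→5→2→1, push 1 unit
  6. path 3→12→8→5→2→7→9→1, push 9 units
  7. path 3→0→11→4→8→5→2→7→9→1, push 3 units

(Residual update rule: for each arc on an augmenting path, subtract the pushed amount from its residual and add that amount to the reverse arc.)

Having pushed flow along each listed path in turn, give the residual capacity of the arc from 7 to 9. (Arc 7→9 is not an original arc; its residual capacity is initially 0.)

Residual capacity of (7,9): 5

after path 1 (3→9→7→2→5→1, push 17): res(7,9)=17
after path 2 (3→9→1, push 10): res(7,9)=17
after path 3 (3→0→5→1, push 1): res(7,9)=17
after path 4 (3→0→5→2→1, push 4): res(7,9)=17
after path 5 (3→12→8→5→2→1, push 1): res(7,9)=17
after path 6 (3→12→8→5→2→7→9→1, push 9): res(7,9)=8
after path 7 (3→0→11→4→8→5→2→7→9→1, push 3): res(7,9)=5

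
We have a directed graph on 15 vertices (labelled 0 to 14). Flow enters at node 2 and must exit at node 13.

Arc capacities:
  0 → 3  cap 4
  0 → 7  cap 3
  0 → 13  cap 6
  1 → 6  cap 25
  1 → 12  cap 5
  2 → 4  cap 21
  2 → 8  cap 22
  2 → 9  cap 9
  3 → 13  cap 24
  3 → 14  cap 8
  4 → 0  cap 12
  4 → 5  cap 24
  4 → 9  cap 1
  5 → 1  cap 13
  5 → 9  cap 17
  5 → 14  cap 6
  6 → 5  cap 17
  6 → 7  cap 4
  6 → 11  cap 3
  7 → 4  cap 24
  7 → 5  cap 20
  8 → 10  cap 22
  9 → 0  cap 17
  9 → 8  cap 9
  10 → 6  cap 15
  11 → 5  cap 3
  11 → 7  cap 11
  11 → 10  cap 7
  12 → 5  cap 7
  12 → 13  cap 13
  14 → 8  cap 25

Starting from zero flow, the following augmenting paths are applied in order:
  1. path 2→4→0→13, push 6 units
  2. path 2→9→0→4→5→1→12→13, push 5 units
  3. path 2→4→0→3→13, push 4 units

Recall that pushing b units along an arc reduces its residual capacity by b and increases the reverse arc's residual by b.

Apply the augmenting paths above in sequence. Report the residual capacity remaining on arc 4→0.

Residual capacity of (4,0): 7

after path 1 (2→4→0→13, push 6): res(4,0)=6
after path 2 (2→9→0→4→5→1→12→13, push 5): res(4,0)=11
after path 3 (2→4→0→3→13, push 4): res(4,0)=7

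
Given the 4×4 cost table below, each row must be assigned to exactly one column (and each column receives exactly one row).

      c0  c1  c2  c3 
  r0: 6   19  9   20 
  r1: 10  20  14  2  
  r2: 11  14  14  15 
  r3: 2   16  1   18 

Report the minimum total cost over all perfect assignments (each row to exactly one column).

Minimum assignment cost: 23

optimal assignment: row0→col0 (cost 6), row1→col3 (cost 2), row2→col1 (cost 14), row3→col2 (cost 1)
total = 6 + 2 + 14 + 1 = 23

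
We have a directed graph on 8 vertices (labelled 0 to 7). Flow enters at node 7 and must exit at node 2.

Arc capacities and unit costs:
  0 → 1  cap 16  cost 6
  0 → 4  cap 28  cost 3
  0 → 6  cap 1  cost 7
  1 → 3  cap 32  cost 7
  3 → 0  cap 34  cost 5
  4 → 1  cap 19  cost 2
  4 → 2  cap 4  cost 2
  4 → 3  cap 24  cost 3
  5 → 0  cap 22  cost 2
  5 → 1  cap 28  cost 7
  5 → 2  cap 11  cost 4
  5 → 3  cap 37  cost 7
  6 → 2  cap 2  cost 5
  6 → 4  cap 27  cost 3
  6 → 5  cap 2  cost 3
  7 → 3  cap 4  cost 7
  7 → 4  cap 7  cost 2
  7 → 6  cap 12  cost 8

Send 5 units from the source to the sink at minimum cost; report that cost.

shortest-cost path #1: 7→4→2 push 4 @ unit cost 4 (adds 16)
shortest-cost path #2: 7→6→2 push 1 @ unit cost 13 (adds 13)
total cost = 29

Minimum cost for 5 units: 29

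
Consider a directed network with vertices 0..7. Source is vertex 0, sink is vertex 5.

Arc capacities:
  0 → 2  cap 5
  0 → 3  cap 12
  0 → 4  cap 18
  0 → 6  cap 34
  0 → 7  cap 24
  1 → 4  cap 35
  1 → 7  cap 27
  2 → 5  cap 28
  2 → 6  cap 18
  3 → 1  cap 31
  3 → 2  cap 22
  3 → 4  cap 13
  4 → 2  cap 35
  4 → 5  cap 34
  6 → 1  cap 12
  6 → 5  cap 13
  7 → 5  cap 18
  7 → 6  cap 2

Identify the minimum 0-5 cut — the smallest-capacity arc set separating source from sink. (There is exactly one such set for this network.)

augment #1: 0→2→5 push 5
augment #2: 0→4→5 push 18
augment #3: 0→6→5 push 13
augment #4: 0→7→5 push 18
augment #5: 0→3→2→5 push 12
augment #6: 0→6→1→4→5 push 12
max flow = 78; residual-reachable set from 0 gives S-side
cut edges (S→T): {(0,2), (0,3), (0,4), (6,1), (6,5), (7,5)} total cap 78

Min-cut arcs: {(0,2), (0,3), (0,4), (6,1), (6,5), (7,5)} (total capacity 78)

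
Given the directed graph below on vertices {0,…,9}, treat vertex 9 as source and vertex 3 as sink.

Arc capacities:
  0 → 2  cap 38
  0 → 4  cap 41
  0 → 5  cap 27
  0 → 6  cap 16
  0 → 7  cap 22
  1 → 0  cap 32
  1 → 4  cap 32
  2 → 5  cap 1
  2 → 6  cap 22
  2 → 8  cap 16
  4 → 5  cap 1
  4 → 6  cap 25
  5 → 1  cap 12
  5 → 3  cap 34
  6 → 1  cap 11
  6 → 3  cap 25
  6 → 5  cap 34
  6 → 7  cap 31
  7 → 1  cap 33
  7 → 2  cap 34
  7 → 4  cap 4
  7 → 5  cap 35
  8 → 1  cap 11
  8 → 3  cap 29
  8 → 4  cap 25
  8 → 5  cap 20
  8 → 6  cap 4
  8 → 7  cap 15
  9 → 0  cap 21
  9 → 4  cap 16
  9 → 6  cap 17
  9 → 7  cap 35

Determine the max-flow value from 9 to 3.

Maximum flow value: 75

augment #1: 9→6→3 bottleneck 17, total now 17
augment #2: 9→0→5→3 bottleneck 21, total now 38
augment #3: 9→4→5→3 bottleneck 1, total now 39
augment #4: 9→4→6→3 bottleneck 8, total now 47
augment #5: 9→7→5→3 bottleneck 12, total now 59
augment #6: 9→7→2→8→3 bottleneck 16, total now 75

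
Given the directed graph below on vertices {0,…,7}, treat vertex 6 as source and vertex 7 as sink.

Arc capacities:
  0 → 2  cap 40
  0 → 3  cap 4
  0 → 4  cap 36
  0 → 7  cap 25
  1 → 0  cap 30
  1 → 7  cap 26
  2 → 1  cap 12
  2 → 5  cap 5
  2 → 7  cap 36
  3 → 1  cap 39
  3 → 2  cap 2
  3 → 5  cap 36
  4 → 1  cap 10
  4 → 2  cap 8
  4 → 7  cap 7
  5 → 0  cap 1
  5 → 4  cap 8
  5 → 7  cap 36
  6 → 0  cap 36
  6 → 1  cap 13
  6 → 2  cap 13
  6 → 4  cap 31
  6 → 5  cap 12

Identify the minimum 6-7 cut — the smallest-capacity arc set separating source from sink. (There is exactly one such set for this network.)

Min-cut arcs: {(4,1), (4,2), (4,7), (6,0), (6,1), (6,2), (6,5)} (total capacity 99)

augment #1: 6→0→7 push 25
augment #2: 6→1→7 push 13
augment #3: 6→2→7 push 13
augment #4: 6→4→7 push 7
augment #5: 6→5→7 push 12
augment #6: 6→0→2→7 push 11
augment #7: 6→4→1→7 push 10
augment #8: 6→4→2→7 push 8
max flow = 99; residual-reachable set from 6 gives S-side
cut edges (S→T): {(4,1), (4,2), (4,7), (6,0), (6,1), (6,2), (6,5)} total cap 99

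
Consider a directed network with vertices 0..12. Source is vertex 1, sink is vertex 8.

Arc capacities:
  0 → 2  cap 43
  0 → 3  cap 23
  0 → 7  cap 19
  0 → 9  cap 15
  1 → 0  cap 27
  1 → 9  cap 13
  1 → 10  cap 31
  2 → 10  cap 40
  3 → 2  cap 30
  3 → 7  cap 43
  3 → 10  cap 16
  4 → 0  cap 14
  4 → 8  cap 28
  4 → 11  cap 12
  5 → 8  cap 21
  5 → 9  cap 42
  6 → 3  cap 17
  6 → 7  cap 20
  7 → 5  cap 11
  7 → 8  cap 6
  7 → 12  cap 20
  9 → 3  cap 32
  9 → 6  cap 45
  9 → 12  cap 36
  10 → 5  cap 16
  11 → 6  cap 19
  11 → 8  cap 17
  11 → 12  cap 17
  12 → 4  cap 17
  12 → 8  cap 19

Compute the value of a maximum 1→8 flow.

Maximum flow value: 56

augment #1: 1→0→7→8 bottleneck 6, total now 6
augment #2: 1→9→12→8 bottleneck 13, total now 19
augment #3: 1→10→5→8 bottleneck 16, total now 35
augment #4: 1→0→7→5→8 bottleneck 5, total now 40
augment #5: 1→0→7→12→8 bottleneck 6, total now 46
augment #6: 1→0→7→12→4→8 bottleneck 2, total now 48
augment #7: 1→0→9→12→4→8 bottleneck 8, total now 56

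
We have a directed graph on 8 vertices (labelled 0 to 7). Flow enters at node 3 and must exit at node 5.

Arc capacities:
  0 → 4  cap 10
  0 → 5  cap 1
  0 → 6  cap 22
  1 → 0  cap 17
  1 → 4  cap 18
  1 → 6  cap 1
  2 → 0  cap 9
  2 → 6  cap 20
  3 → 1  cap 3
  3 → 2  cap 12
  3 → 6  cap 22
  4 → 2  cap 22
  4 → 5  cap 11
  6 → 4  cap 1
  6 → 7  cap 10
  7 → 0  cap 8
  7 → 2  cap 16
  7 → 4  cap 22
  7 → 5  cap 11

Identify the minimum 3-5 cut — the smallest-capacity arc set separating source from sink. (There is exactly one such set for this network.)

Min-cut arcs: {(0,5), (4,5), (6,7)} (total capacity 22)

augment #1: 3→1→0→5 push 1
augment #2: 3→1→4→5 push 2
augment #3: 3→6→4→5 push 1
augment #4: 3→6→7→5 push 10
augment #5: 3→2→0→4→5 push 8
max flow = 22; residual-reachable set from 3 gives S-side
cut edges (S→T): {(0,5), (4,5), (6,7)} total cap 22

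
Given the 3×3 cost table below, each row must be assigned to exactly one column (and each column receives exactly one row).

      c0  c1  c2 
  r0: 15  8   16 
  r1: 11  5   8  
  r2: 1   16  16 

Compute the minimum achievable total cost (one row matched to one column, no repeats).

Minimum assignment cost: 17

optimal assignment: row0→col1 (cost 8), row1→col2 (cost 8), row2→col0 (cost 1)
total = 8 + 8 + 1 = 17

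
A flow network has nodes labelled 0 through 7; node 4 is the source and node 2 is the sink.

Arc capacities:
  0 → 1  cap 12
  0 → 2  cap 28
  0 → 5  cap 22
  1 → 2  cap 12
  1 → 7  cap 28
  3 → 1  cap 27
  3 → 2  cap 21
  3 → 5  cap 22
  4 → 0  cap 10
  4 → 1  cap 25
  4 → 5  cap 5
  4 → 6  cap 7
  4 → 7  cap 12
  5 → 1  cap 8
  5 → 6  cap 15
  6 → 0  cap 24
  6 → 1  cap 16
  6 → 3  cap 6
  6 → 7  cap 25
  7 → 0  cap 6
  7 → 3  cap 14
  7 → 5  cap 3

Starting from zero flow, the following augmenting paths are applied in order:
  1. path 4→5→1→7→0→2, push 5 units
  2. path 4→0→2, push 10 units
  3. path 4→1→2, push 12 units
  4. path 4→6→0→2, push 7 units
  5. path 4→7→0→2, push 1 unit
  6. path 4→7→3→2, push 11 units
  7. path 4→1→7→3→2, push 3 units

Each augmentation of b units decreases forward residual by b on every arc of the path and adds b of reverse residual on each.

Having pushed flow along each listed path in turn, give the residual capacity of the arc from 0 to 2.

Residual capacity of (0,2): 5

after path 1 (4→5→1→7→0→2, push 5): res(0,2)=23
after path 2 (4→0→2, push 10): res(0,2)=13
after path 3 (4→1→2, push 12): res(0,2)=13
after path 4 (4→6→0→2, push 7): res(0,2)=6
after path 5 (4→7→0→2, push 1): res(0,2)=5
after path 6 (4→7→3→2, push 11): res(0,2)=5
after path 7 (4→1→7→3→2, push 3): res(0,2)=5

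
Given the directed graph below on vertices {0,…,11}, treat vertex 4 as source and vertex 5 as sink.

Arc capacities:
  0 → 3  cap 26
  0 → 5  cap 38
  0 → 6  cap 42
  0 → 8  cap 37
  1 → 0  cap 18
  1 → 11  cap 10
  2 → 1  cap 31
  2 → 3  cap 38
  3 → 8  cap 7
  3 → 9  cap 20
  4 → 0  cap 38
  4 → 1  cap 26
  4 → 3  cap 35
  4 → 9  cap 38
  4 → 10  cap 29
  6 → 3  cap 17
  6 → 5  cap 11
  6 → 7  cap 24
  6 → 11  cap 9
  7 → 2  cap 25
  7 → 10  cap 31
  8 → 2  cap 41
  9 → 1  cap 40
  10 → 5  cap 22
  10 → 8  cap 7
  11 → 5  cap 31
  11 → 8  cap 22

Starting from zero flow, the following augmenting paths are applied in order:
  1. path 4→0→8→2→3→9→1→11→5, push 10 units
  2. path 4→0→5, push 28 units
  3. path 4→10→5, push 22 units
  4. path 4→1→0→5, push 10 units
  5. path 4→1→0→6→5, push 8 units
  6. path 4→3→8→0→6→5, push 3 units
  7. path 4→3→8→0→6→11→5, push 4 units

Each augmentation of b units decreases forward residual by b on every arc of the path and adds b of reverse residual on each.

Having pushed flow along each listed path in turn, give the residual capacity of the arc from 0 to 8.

after path 1 (4→0→8→2→3→9→1→11→5, push 10): res(0,8)=27
after path 2 (4→0→5, push 28): res(0,8)=27
after path 3 (4→10→5, push 22): res(0,8)=27
after path 4 (4→1→0→5, push 10): res(0,8)=27
after path 5 (4→1→0→6→5, push 8): res(0,8)=27
after path 6 (4→3→8→0→6→5, push 3): res(0,8)=30
after path 7 (4→3→8→0→6→11→5, push 4): res(0,8)=34

Residual capacity of (0,8): 34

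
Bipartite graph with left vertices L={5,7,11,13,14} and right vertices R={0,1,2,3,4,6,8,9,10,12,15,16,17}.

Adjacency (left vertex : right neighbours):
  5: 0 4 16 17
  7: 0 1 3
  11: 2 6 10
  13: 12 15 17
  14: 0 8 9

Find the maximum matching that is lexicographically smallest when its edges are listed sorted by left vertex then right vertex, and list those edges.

|M| = 5 (so the lex-smallest maximum matching has 5 edges)
process left vertices in ascending order; for each, take the smallest-labelled available neighbour that still permits 5 edges overall, or leave it unmatched if none does
lex-smallest matching: {5-0, 7-1, 11-2, 13-12, 14-8}

Lex-smallest maximum matching: {(5,0), (7,1), (11,2), (13,12), (14,8)}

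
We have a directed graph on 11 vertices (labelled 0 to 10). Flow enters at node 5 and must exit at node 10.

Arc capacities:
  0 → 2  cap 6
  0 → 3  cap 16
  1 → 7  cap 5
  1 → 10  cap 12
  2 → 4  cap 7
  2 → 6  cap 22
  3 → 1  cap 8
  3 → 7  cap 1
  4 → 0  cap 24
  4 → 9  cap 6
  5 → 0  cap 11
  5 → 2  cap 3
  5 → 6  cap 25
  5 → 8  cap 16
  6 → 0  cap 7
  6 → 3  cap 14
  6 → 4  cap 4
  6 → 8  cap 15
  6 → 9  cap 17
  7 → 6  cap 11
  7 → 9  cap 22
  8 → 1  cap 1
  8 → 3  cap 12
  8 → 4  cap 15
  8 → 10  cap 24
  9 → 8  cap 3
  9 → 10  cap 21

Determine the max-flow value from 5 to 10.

augment #1: 5→8→10 bottleneck 16, total now 16
augment #2: 5→6→8→10 bottleneck 8, total now 24
augment #3: 5→6→9→10 bottleneck 17, total now 41
augment #4: 5→0→3→1→10 bottleneck 8, total now 49
augment #5: 5→2→4→9→10 bottleneck 3, total now 52
augment #6: 5→0→2→4→9→10 bottleneck 1, total now 53
augment #7: 5→0→2→6→8→1→10 bottleneck 1, total now 54

Maximum flow value: 54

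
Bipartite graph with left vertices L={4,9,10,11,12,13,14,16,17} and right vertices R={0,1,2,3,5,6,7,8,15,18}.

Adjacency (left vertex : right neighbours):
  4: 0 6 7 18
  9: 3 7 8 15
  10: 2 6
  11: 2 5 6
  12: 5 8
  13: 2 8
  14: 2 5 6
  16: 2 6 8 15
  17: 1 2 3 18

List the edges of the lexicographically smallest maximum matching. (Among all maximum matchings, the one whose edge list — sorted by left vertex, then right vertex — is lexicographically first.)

Lex-smallest maximum matching: {(4,0), (9,3), (10,2), (11,5), (12,8), (14,6), (16,15), (17,1)}

|M| = 8 (so the lex-smallest maximum matching has 8 edges)
process left vertices in ascending order; for each, take the smallest-labelled available neighbour that still permits 8 edges overall, or leave it unmatched if none does
lex-smallest matching: {4-0, 9-3, 10-2, 11-5, 12-8, 14-6, 16-15, 17-1}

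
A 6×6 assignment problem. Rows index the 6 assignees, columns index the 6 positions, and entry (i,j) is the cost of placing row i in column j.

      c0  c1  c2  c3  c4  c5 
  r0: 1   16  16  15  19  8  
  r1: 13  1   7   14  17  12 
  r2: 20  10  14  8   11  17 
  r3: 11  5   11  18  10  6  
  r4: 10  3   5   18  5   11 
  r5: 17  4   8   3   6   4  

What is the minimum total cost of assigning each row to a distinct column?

Minimum assignment cost: 27

one of 2 optimal assignments: row0→col0 (cost 1), row1→col1 (cost 1), row2→col3 (cost 8), row3→col5 (cost 6), row4→col2 (cost 5), row5→col4 (cost 6)
total = 1 + 1 + 8 + 6 + 5 + 6 = 27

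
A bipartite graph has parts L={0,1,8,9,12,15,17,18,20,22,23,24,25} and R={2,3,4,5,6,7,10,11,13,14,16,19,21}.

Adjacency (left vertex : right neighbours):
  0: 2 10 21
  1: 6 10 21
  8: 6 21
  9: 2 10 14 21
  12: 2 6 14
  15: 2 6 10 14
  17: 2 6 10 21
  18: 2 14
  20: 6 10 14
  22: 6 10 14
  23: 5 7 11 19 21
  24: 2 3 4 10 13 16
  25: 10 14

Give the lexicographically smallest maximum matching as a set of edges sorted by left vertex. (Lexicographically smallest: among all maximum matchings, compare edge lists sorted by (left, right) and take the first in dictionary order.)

Lex-smallest maximum matching: {(0,2), (1,6), (8,21), (9,10), (12,14), (23,5), (24,3)}

|M| = 7 (so the lex-smallest maximum matching has 7 edges)
process left vertices in ascending order; for each, take the smallest-labelled available neighbour that still permits 7 edges overall, or leave it unmatched if none does
lex-smallest matching: {0-2, 1-6, 8-21, 9-10, 12-14, 23-5, 24-3}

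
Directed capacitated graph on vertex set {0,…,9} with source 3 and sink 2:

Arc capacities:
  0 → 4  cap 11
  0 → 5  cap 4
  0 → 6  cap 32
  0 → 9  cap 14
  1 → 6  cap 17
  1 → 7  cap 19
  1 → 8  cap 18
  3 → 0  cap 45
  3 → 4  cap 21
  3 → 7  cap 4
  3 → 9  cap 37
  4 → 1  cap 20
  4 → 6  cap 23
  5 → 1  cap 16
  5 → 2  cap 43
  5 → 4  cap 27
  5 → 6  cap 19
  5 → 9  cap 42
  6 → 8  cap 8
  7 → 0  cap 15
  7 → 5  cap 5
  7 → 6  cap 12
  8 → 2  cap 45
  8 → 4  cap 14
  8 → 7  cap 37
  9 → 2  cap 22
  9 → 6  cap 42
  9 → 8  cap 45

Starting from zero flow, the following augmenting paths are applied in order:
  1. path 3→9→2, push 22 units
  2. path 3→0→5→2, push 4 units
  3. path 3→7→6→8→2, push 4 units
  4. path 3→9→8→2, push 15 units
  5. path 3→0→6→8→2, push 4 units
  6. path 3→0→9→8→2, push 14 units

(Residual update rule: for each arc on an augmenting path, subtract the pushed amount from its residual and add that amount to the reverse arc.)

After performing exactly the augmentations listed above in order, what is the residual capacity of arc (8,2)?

after path 1 (3→9→2, push 22): res(8,2)=45
after path 2 (3→0→5→2, push 4): res(8,2)=45
after path 3 (3→7→6→8→2, push 4): res(8,2)=41
after path 4 (3→9→8→2, push 15): res(8,2)=26
after path 5 (3→0→6→8→2, push 4): res(8,2)=22
after path 6 (3→0→9→8→2, push 14): res(8,2)=8

Residual capacity of (8,2): 8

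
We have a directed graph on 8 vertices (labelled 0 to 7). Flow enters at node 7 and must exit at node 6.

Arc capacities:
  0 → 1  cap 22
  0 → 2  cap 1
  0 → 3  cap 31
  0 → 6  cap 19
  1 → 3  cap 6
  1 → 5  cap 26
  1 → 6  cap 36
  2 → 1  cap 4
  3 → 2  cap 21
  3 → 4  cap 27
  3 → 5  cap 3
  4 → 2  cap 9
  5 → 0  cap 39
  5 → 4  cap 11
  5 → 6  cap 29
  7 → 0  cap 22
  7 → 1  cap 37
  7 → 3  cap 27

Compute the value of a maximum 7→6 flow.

augment #1: 7→0→6 bottleneck 19, total now 19
augment #2: 7→1→6 bottleneck 36, total now 55
augment #3: 7→1→5→6 bottleneck 1, total now 56
augment #4: 7→3→5→6 bottleneck 3, total now 59
augment #5: 7→0→1→5→6 bottleneck 3, total now 62
augment #6: 7→3→2→1→5→6 bottleneck 4, total now 66

Maximum flow value: 66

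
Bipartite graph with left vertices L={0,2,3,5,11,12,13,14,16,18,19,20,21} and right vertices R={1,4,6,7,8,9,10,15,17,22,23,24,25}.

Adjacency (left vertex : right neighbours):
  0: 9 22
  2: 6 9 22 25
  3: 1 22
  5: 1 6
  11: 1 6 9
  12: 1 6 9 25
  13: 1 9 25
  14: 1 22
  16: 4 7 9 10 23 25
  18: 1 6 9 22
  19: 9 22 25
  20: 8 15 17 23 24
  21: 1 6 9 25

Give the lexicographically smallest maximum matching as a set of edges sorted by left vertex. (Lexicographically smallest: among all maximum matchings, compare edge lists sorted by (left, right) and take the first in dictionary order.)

Lex-smallest maximum matching: {(0,9), (2,6), (3,1), (12,25), (14,22), (16,4), (20,8)}

|M| = 7 (so the lex-smallest maximum matching has 7 edges)
process left vertices in ascending order; for each, take the smallest-labelled available neighbour that still permits 7 edges overall, or leave it unmatched if none does
lex-smallest matching: {0-9, 2-6, 3-1, 12-25, 14-22, 16-4, 20-8}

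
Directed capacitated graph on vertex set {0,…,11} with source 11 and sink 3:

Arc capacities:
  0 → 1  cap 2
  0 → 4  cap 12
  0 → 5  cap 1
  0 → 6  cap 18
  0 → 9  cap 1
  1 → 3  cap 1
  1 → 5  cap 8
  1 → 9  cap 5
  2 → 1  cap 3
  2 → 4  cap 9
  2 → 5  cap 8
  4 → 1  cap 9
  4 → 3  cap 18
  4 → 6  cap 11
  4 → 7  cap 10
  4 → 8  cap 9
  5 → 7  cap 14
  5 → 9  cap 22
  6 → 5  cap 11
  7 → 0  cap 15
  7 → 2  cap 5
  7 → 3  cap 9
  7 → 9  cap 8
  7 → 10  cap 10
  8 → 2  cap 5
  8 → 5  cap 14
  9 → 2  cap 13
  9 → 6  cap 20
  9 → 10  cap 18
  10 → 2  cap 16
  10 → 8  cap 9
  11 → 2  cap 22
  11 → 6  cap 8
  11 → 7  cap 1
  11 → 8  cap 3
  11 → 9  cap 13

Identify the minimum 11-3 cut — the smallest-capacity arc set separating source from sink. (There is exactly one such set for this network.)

augment #1: 11→7→3 push 1
augment #2: 11→2→1→3 push 1
augment #3: 11→2→4→3 push 9
augment #4: 11→2→5→7→3 push 8
augment #5: 11→6→5→7→0→4→3 push 6
max flow = 25; residual-reachable set from 11 gives S-side
cut edges (S→T): {(1,3), (2,4), (5,7), (11,7)} total cap 25

Min-cut arcs: {(1,3), (2,4), (5,7), (11,7)} (total capacity 25)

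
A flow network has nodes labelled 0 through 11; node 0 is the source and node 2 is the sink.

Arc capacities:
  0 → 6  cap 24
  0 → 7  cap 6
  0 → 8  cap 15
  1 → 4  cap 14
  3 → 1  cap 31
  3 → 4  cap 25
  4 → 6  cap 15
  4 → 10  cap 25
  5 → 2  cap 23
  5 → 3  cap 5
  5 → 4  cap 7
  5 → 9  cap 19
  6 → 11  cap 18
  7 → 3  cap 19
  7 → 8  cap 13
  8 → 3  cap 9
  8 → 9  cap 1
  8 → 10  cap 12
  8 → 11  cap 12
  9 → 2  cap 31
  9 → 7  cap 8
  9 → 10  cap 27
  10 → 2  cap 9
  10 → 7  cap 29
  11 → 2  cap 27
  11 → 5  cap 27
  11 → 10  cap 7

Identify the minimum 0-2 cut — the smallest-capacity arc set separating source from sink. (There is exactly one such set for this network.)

augment #1: 0→6→11→2 push 18
augment #2: 0→8→9→2 push 1
augment #3: 0→8→10→2 push 9
augment #4: 0→8→11→2 push 5
augment #5: 0→7→8→11→2 push 4
augment #6: 0→7→8→11→5→2 push 2
max flow = 39; residual-reachable set from 0 gives S-side
cut edges (S→T): {(0,7), (0,8), (6,11)} total cap 39

Min-cut arcs: {(0,7), (0,8), (6,11)} (total capacity 39)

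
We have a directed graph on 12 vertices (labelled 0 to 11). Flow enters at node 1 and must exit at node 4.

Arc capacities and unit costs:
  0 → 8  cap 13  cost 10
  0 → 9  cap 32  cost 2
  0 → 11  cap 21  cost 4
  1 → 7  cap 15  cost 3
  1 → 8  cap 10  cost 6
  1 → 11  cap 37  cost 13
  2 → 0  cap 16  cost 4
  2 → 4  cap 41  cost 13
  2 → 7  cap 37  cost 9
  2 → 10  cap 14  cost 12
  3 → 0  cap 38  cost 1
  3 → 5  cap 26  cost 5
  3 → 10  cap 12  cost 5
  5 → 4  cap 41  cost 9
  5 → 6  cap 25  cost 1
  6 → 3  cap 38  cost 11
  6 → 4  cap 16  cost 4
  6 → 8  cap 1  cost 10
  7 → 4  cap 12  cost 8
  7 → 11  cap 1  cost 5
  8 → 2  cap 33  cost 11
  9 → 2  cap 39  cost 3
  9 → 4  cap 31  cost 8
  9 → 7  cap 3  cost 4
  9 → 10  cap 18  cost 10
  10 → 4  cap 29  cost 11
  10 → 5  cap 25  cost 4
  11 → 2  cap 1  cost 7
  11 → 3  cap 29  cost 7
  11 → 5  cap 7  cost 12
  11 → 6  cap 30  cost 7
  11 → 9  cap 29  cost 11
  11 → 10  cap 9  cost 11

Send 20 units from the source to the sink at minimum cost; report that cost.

shortest-cost path #1: 1→7→4 push 12 @ unit cost 11 (adds 132)
shortest-cost path #2: 1→7→11→6→4 push 1 @ unit cost 19 (adds 19)
shortest-cost path #3: 1→11→6→4 push 7 @ unit cost 24 (adds 168)
total cost = 319

Minimum cost for 20 units: 319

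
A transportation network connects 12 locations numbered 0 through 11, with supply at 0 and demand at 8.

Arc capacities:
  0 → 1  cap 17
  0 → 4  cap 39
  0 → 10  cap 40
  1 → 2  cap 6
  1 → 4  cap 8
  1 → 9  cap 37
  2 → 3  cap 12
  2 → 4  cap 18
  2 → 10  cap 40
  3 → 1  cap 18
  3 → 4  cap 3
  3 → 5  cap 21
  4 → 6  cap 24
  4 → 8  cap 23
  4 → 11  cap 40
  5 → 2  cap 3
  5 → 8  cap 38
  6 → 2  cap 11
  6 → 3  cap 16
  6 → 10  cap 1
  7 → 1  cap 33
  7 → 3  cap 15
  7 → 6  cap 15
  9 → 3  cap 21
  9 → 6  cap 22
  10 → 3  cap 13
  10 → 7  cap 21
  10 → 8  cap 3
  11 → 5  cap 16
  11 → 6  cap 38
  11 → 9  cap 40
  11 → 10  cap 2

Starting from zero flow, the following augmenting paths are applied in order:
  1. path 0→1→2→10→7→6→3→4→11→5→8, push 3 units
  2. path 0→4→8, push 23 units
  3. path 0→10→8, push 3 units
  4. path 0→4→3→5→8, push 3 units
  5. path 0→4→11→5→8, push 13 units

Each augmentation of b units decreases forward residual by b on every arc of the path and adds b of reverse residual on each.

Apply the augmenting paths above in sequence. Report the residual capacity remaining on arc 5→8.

after path 1 (0→1→2→10→7→6→3→4→11→5→8, push 3): res(5,8)=35
after path 2 (0→4→8, push 23): res(5,8)=35
after path 3 (0→10→8, push 3): res(5,8)=35
after path 4 (0→4→3→5→8, push 3): res(5,8)=32
after path 5 (0→4→11→5→8, push 13): res(5,8)=19

Residual capacity of (5,8): 19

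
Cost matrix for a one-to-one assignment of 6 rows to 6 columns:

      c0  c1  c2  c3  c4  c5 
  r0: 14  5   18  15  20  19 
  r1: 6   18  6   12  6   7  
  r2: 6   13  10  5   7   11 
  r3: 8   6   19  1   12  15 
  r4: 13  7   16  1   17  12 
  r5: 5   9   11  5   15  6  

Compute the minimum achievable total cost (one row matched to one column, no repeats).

optimal assignment: row0→col1 (cost 5), row1→col2 (cost 6), row2→col4 (cost 7), row3→col0 (cost 8), row4→col3 (cost 1), row5→col5 (cost 6)
total = 5 + 6 + 7 + 8 + 1 + 6 = 33

Minimum assignment cost: 33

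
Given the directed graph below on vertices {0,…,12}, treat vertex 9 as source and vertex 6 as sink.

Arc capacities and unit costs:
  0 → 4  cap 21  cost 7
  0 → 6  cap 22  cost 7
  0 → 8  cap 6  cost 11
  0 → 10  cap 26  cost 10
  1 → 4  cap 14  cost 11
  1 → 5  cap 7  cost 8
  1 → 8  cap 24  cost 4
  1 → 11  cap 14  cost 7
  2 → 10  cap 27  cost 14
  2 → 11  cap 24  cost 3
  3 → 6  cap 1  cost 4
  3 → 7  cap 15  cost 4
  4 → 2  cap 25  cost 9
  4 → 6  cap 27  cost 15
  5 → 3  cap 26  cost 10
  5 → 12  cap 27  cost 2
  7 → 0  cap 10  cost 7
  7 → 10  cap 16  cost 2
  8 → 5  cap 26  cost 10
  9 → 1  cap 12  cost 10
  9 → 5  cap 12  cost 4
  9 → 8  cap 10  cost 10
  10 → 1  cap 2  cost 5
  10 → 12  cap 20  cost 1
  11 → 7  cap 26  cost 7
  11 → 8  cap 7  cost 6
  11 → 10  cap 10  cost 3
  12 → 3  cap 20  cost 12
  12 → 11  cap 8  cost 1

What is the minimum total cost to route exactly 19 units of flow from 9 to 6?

shortest-cost path #1: 9→5→3→6 push 1 @ unit cost 18 (adds 18)
shortest-cost path #2: 9→5→12→11→7→0→6 push 8 @ unit cost 28 (adds 224)
shortest-cost path #3: 9→5→3→7→0→6 push 2 @ unit cost 32 (adds 64)
shortest-cost path #4: 9→1→4→6 push 8 @ unit cost 36 (adds 288)
total cost = 594

Minimum cost for 19 units: 594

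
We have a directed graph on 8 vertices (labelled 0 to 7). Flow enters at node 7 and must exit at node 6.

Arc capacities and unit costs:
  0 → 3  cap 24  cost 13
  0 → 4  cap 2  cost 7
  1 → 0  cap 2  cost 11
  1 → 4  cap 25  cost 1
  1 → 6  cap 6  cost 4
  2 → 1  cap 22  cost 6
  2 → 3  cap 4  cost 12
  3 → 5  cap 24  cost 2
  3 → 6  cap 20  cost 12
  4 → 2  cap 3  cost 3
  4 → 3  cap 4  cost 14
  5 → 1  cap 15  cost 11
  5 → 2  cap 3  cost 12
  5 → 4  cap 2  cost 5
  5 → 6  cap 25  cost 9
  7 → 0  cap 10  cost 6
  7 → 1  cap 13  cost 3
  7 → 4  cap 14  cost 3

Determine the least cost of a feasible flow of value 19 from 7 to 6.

Minimum cost for 19 units: 421

shortest-cost path #1: 7→1→6 push 6 @ unit cost 7 (adds 42)
shortest-cost path #2: 7→4→3→5→6 push 4 @ unit cost 28 (adds 112)
shortest-cost path #3: 7→4→2→3→5→6 push 3 @ unit cost 29 (adds 87)
shortest-cost path #4: 7→0→3→5→6 push 6 @ unit cost 30 (adds 180)
total cost = 421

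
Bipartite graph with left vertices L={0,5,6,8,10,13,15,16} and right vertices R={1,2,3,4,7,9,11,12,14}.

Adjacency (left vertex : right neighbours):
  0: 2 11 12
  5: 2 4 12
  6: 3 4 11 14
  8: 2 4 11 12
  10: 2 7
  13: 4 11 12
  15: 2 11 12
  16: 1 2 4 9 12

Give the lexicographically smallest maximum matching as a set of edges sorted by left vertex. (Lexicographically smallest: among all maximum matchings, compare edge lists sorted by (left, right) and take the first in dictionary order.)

|M| = 7 (so the lex-smallest maximum matching has 7 edges)
process left vertices in ascending order; for each, take the smallest-labelled available neighbour that still permits 7 edges overall, or leave it unmatched if none does
lex-smallest matching: {0-2, 5-4, 6-3, 8-11, 10-7, 13-12, 16-1}

Lex-smallest maximum matching: {(0,2), (5,4), (6,3), (8,11), (10,7), (13,12), (16,1)}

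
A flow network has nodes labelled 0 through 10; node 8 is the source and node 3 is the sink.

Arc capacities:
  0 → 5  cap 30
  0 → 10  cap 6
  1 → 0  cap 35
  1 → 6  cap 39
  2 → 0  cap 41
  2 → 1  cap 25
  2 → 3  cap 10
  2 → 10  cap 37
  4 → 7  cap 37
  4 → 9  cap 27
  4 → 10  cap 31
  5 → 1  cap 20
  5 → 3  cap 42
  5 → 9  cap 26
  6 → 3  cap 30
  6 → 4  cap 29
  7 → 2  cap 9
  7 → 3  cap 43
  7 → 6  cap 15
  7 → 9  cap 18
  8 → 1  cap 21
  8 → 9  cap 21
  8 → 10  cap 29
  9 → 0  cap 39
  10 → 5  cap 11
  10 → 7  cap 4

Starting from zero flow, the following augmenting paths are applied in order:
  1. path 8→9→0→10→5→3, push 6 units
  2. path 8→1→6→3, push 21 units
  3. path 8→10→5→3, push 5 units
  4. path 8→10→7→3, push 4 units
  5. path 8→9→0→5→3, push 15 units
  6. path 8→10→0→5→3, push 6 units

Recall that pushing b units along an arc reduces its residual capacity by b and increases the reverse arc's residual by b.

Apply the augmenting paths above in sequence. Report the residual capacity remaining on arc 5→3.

after path 1 (8→9→0→10→5→3, push 6): res(5,3)=36
after path 2 (8→1→6→3, push 21): res(5,3)=36
after path 3 (8→10→5→3, push 5): res(5,3)=31
after path 4 (8→10→7→3, push 4): res(5,3)=31
after path 5 (8→9→0→5→3, push 15): res(5,3)=16
after path 6 (8→10→0→5→3, push 6): res(5,3)=10

Residual capacity of (5,3): 10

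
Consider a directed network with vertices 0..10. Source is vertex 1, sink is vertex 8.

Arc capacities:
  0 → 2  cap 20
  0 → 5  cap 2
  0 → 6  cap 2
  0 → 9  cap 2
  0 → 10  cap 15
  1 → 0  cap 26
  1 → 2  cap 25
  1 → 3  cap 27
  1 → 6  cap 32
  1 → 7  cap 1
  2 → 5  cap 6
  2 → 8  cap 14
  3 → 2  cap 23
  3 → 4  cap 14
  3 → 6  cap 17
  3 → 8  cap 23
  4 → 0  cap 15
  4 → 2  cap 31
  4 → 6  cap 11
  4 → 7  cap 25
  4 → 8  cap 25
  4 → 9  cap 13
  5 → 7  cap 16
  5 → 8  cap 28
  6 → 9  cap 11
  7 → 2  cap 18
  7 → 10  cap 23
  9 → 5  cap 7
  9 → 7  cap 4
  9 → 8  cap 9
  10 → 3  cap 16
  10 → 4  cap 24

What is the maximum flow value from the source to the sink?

augment #1: 1→2→8 bottleneck 14, total now 14
augment #2: 1→3→8 bottleneck 23, total now 37
augment #3: 1→0→5→8 bottleneck 2, total now 39
augment #4: 1→0→9→8 bottleneck 2, total now 41
augment #5: 1→2→5→8 bottleneck 6, total now 47
augment #6: 1→3→4→8 bottleneck 4, total now 51
augment #7: 1→6→9→8 bottleneck 7, total now 58
augment #8: 1→0→10→4→8 bottleneck 15, total now 73
augment #9: 1→6→9→5→8 bottleneck 4, total now 77
augment #10: 1→7→10→4→8 bottleneck 1, total now 78

Maximum flow value: 78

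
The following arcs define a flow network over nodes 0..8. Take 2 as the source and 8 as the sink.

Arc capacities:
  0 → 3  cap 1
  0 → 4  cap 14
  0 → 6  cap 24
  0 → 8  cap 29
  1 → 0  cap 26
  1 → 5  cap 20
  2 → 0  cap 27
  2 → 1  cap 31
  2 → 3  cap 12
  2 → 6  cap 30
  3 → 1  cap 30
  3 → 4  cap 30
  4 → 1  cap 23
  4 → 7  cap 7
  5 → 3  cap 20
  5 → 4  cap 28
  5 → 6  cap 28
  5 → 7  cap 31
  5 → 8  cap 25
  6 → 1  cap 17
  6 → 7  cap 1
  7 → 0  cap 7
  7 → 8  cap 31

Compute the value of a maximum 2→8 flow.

Maximum flow value: 57

augment #1: 2→0→8 bottleneck 27, total now 27
augment #2: 2→1→0→8 bottleneck 2, total now 29
augment #3: 2→1→5→8 bottleneck 20, total now 49
augment #4: 2→6→7→8 bottleneck 1, total now 50
augment #5: 2→3→4→7→8 bottleneck 7, total now 57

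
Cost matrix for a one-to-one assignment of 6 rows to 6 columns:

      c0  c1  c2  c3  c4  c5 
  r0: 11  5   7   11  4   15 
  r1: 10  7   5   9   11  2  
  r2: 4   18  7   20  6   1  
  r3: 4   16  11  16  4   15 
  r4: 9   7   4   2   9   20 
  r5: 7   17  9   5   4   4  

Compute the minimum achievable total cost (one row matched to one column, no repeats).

optimal assignment: row0→col1 (cost 5), row1→col2 (cost 5), row2→col5 (cost 1), row3→col0 (cost 4), row4→col3 (cost 2), row5→col4 (cost 4)
total = 5 + 5 + 1 + 4 + 2 + 4 = 21

Minimum assignment cost: 21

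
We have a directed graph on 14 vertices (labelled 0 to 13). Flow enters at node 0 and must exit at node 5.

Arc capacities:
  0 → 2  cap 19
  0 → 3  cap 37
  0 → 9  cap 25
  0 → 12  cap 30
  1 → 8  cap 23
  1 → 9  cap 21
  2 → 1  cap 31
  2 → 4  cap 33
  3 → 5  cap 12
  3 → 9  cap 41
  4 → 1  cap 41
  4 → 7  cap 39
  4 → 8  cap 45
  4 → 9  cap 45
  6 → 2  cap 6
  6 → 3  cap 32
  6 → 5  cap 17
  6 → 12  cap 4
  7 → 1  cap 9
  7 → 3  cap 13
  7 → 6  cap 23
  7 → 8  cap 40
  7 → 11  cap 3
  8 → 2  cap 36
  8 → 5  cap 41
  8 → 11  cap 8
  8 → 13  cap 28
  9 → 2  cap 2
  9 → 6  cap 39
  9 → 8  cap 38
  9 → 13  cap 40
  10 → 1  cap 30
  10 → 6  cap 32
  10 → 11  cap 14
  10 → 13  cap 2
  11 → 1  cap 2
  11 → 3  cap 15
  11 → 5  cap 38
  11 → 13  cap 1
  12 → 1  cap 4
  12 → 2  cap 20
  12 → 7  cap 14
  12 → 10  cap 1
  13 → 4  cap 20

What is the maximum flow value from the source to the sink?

Maximum flow value: 82

augment #1: 0→3→5 bottleneck 12, total now 12
augment #2: 0→9→6→5 bottleneck 17, total now 29
augment #3: 0→9→8→5 bottleneck 8, total now 37
augment #4: 0→2→1→8→5 bottleneck 19, total now 56
augment #5: 0→3→9→8→5 bottleneck 14, total now 70
augment #6: 0→12→7→11→5 bottleneck 3, total now 73
augment #7: 0→12→10→11→5 bottleneck 1, total now 74
augment #8: 0→3→9→8→11→5 bottleneck 8, total now 82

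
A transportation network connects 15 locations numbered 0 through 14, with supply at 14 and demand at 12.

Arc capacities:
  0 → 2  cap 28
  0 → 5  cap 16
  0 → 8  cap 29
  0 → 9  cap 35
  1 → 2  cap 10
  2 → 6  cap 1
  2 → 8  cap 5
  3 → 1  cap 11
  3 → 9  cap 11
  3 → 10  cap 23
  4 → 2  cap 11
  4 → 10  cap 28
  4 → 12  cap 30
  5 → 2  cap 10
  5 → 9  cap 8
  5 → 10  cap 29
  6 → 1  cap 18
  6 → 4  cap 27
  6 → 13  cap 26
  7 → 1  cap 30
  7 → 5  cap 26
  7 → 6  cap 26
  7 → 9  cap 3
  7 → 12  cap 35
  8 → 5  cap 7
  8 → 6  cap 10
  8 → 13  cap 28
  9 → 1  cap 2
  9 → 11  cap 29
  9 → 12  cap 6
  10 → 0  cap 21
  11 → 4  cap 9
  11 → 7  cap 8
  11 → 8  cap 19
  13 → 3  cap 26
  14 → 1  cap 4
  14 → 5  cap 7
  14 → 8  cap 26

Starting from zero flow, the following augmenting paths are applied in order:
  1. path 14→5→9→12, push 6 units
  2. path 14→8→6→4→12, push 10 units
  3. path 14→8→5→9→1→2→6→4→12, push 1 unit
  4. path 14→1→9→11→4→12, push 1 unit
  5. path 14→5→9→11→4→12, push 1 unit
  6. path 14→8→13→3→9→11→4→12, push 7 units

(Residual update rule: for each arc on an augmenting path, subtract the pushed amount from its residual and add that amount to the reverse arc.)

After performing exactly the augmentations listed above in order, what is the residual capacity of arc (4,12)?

Residual capacity of (4,12): 10

after path 1 (14→5→9→12, push 6): res(4,12)=30
after path 2 (14→8→6→4→12, push 10): res(4,12)=20
after path 3 (14→8→5→9→1→2→6→4→12, push 1): res(4,12)=19
after path 4 (14→1→9→11→4→12, push 1): res(4,12)=18
after path 5 (14→5→9→11→4→12, push 1): res(4,12)=17
after path 6 (14→8→13→3→9→11→4→12, push 7): res(4,12)=10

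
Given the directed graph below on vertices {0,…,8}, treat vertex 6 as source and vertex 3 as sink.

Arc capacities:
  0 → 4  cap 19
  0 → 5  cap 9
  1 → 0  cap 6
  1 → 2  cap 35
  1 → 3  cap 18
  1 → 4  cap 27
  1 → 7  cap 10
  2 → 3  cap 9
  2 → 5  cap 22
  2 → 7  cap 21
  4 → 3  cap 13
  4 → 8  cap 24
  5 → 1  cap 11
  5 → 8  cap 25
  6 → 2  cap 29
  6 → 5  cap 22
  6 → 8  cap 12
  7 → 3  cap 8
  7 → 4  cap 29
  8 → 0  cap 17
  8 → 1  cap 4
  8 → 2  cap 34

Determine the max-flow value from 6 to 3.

augment #1: 6→2→3 bottleneck 9, total now 9
augment #2: 6→2→7→3 bottleneck 8, total now 17
augment #3: 6→5→1→3 bottleneck 11, total now 28
augment #4: 6→8→1→3 bottleneck 4, total now 32
augment #5: 6→2→7→4→3 bottleneck 12, total now 44
augment #6: 6→8→0→4→3 bottleneck 1, total now 45

Maximum flow value: 45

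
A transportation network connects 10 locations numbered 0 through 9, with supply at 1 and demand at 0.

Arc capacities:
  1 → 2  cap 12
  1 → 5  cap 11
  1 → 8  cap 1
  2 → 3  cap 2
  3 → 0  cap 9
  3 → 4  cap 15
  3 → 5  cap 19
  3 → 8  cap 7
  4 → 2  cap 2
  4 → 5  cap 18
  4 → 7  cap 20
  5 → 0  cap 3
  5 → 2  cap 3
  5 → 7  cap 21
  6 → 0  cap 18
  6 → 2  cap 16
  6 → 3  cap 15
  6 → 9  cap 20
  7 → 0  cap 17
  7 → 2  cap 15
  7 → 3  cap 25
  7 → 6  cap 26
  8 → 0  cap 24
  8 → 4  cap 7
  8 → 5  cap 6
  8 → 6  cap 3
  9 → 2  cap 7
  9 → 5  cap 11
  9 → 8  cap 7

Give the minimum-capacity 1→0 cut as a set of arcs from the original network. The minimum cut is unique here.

Min-cut arcs: {(1,5), (1,8), (2,3)} (total capacity 14)

augment #1: 1→5→0 push 3
augment #2: 1→8→0 push 1
augment #3: 1→2→3→0 push 2
augment #4: 1→5→7→0 push 8
max flow = 14; residual-reachable set from 1 gives S-side
cut edges (S→T): {(1,5), (1,8), (2,3)} total cap 14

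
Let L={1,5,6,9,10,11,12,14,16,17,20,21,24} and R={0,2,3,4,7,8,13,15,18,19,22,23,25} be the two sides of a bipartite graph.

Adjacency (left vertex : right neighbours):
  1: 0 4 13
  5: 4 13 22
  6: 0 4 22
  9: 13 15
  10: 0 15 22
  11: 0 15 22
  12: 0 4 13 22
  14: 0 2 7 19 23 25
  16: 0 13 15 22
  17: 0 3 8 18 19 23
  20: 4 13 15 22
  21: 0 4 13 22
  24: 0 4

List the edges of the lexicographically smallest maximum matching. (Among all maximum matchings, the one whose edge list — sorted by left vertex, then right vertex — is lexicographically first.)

|M| = 7 (so the lex-smallest maximum matching has 7 edges)
process left vertices in ascending order; for each, take the smallest-labelled available neighbour that still permits 7 edges overall, or leave it unmatched if none does
lex-smallest matching: {1-0, 5-4, 6-22, 9-13, 10-15, 14-2, 17-3}

Lex-smallest maximum matching: {(1,0), (5,4), (6,22), (9,13), (10,15), (14,2), (17,3)}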